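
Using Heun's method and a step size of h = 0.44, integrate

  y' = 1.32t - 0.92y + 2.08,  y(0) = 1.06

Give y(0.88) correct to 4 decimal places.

2.1284

Heun: k1 = f(t_n, y_n); k2 = f(t_n + h, y_n + h·k1); y_{n+1} = y_n + (h/2)·(k1 + k2).
t=0.000000, y=1.060000:
  k1 = f(0.000000, 1.060000) = 1.104800
  k2 = f(0.440000, 1.546112) = 1.238377
  y ← 1.060000 + (0.44/2)·(1.104800 + 1.238377) = 1.575499
t=0.440000, y=1.575499:
  k1 = f(0.440000, 1.575499) = 1.211341
  k2 = f(0.880000, 2.108489) = 1.301790
  y ← 1.575499 + (0.44/2)·(1.211341 + 1.301790) = 2.128388
y(0.88) ≈ 2.1284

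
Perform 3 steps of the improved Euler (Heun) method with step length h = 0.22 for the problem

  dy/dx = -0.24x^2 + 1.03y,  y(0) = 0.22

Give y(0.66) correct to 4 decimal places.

0.4039

Heun: k1 = f(x_n, y_n); k2 = f(x_n + h, y_n + h·k1); y_{n+1} = y_n + (h/2)·(k1 + k2).
x=0.000000, y=0.220000:
  k1 = f(0.000000, 0.220000) = 0.226600
  k2 = f(0.220000, 0.269852) = 0.266332
  y ← 0.220000 + (0.22/2)·(0.226600 + 0.266332) = 0.274222
x=0.220000, y=0.274222:
  k1 = f(0.220000, 0.274222) = 0.270833
  k2 = f(0.440000, 0.333806) = 0.297356
  y ← 0.274222 + (0.22/2)·(0.270833 + 0.297356) = 0.336723
x=0.440000, y=0.336723:
  k1 = f(0.440000, 0.336723) = 0.300361
  k2 = f(0.660000, 0.402803) = 0.310343
  y ← 0.336723 + (0.22/2)·(0.300361 + 0.310343) = 0.403901
y(0.66) ≈ 0.4039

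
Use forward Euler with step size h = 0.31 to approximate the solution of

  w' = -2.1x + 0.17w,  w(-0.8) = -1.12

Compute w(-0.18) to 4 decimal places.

Euler: w_{n+1} = w_n + h·f(x_n, w_n).
x=-0.800000, w=-1.120000: f=1.489600 → w ← -1.120000 + 0.31·1.489600 = -0.658224
x=-0.490000, w=-0.658224: f=0.917102 → w ← -0.658224 + 0.31·0.917102 = -0.373922
w(-0.18) ≈ -0.3739

-0.3739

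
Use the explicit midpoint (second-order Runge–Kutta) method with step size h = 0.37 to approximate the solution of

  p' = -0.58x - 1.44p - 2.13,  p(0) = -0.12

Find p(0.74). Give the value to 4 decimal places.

-1.0970

Midpoint: k1 = f(x_n, p_n); k2 = f(x_n + h/2, p_n + (h/2)·k1); p_{n+1} = p_n + h·k2.
x=0.000000, p=-0.120000:
  k1 = f(0.000000, -0.120000) = -1.957200
  k2 = f(0.185000, -0.482082) = -1.543102
  p ← -0.120000 + 0.37·(-1.543102) = -0.690948
x=0.370000, p=-0.690948:
  k1 = f(0.370000, -0.690948) = -1.349635
  k2 = f(0.555000, -0.940630) = -1.097392
  p ← -0.690948 + 0.37·(-1.097392) = -1.096983
p(0.74) ≈ -1.0970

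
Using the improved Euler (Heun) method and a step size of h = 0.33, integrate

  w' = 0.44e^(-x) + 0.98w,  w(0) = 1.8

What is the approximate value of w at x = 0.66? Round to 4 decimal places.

3.7171

Heun: k1 = f(x_n, w_n); k2 = f(x_n + h, w_n + h·k1); w_{n+1} = w_n + (h/2)·(k1 + k2).
x=0.000000, w=1.800000:
  k1 = f(0.000000, 1.800000) = 2.204000
  k2 = f(0.330000, 2.527320) = 2.793100
  w ← 1.800000 + (0.33/2)·(2.204000 + 2.793100) = 2.624522
x=0.330000, w=2.624522:
  k1 = f(0.330000, 2.624522) = 2.888358
  k2 = f(0.660000, 3.577679) = 3.733540
  w ← 2.624522 + (0.33/2)·(2.888358 + 3.733540) = 3.717135
w(0.66) ≈ 3.7171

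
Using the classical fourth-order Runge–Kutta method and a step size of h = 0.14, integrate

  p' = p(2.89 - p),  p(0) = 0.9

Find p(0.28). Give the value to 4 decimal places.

1.4563

RK4: k1 = f(x_n, p_n); k2 = f(x_n + h/2, p_n + (h/2)·k1); k3 = f(x_n + h/2, p_n + (h/2)·k2); k4 = f(x_n + h, p_n + h·k3); p_{n+1} = p_n + (h/6)·(k1 + 2k2 + 2k3 + k4).
x=0.000000, p=0.900000:
  k1 = f(0.000000, 0.900000) = 1.791000
  k2 = f(0.070000, 1.025370) = 1.911936
  k3 = f(0.070000, 1.033835) = 1.918969
  k4 = f(0.140000, 1.168656) = 2.011659
  p ← 0.900000 + (0.14/6)·(k1 + 2k2 + 2k3 + k4) = 1.167504
x=0.140000, p=1.167504:
  k1 = f(0.140000, 1.167504) = 2.011021
  k2 = f(0.210000, 1.308276) = 2.069331
  k3 = f(0.210000, 1.312357) = 2.070431
  k4 = f(0.280000, 1.457365) = 2.087872
  p ← 1.167504 + (0.14/6)·(k1 + 2k2 + 2k3 + k4) = 1.456334
p(0.28) ≈ 1.4563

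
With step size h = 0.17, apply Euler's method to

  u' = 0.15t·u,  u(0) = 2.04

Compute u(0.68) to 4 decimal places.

2.0935

Euler: u_{n+1} = u_n + h·f(t_n, u_n).
t=0.000000, u=2.040000: f=0.000000 → u ← 2.040000 + 0.17·0.000000 = 2.040000
t=0.170000, u=2.040000: f=0.052020 → u ← 2.040000 + 0.17·0.052020 = 2.048843
t=0.340000, u=2.048843: f=0.104491 → u ← 2.048843 + 0.17·0.104491 = 2.066607
t=0.510000, u=2.066607: f=0.158095 → u ← 2.066607 + 0.17·0.158095 = 2.093483
u(0.68) ≈ 2.0935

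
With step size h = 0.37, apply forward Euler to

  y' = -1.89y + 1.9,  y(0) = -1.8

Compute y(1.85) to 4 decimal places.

Euler: y_{n+1} = y_n + h·f(x_n, y_n).
x=0.000000, y=-1.800000: f=5.302000 → y ← -1.800000 + 0.37·5.302000 = 0.161740
x=0.370000, y=0.161740: f=1.594311 → y ← 0.161740 + 0.37·1.594311 = 0.751635
x=0.740000, y=0.751635: f=0.479409 → y ← 0.751635 + 0.37·0.479409 = 0.929017
x=1.110000, y=0.929017: f=0.144158 → y ← 0.929017 + 0.37·0.144158 = 0.982355
x=1.480000, y=0.982355: f=0.043348 → y ← 0.982355 + 0.37·0.043348 = 0.998394
y(1.85) ≈ 0.9984

0.9984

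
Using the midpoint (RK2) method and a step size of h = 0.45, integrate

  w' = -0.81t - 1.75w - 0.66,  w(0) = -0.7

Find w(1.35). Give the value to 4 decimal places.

-0.8213

Midpoint: k1 = f(t_n, w_n); k2 = f(t_n + h/2, w_n + (h/2)·k1); w_{n+1} = w_n + h·k2.
t=0.000000, w=-0.700000:
  k1 = f(0.000000, -0.700000) = 0.565000
  k2 = f(0.225000, -0.572875) = 0.160281
  w ← -0.700000 + 0.45·0.160281 = -0.627873
t=0.450000, w=-0.627873:
  k1 = f(0.450000, -0.627873) = 0.074279
  k2 = f(0.675000, -0.611161) = -0.137219
  w ← -0.627873 + 0.45·(-0.137219) = -0.689622
t=0.900000, w=-0.689622:
  k1 = f(0.900000, -0.689622) = -0.182162
  k2 = f(1.125000, -0.730608) = -0.292686
  w ← -0.689622 + 0.45·(-0.292686) = -0.821330
w(1.35) ≈ -0.8213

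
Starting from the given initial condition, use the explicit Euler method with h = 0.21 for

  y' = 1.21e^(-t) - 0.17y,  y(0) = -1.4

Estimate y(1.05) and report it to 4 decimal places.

-0.3675

Euler: y_{n+1} = y_n + h·f(t_n, y_n).
t=0.000000, y=-1.400000: f=1.448000 → y ← -1.400000 + 0.21·1.448000 = -1.095920
t=0.210000, y=-1.095920: f=1.167113 → y ← -1.095920 + 0.21·1.167113 = -0.850826
t=0.420000, y=-0.850826: f=0.939667 → y ← -0.850826 + 0.21·0.939667 = -0.653496
t=0.630000, y=-0.653496: f=0.755530 → y ← -0.653496 + 0.21·0.755530 = -0.494835
t=0.840000, y=-0.494835: f=0.606492 → y ← -0.494835 + 0.21·0.606492 = -0.367471
y(1.05) ≈ -0.3675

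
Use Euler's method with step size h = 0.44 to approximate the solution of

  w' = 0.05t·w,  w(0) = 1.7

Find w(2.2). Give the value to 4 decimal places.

1.8702

Euler: w_{n+1} = w_n + h·f(t_n, w_n).
t=0.000000, w=1.700000: f=0.000000 → w ← 1.700000 + 0.44·0.000000 = 1.700000
t=0.440000, w=1.700000: f=0.037400 → w ← 1.700000 + 0.44·0.037400 = 1.716456
t=0.880000, w=1.716456: f=0.075524 → w ← 1.716456 + 0.44·0.075524 = 1.749687
t=1.320000, w=1.749687: f=0.115479 → w ← 1.749687 + 0.44·0.115479 = 1.800497
t=1.760000, w=1.800497: f=0.158444 → w ← 1.800497 + 0.44·0.158444 = 1.870213
w(2.2) ≈ 1.8702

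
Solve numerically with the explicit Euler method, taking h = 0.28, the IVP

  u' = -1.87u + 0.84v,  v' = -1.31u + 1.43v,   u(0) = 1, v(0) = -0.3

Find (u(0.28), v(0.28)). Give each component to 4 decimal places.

0.4058, -0.7869

Euler on (u,v): u_{n+1} = u_n + h·u', v_{n+1} = v_n + h·v'.
0.000000: (1.000000, -0.300000); f=(-2.122000, -1.739000) → (0.405840, -0.786920)
(u(0.28), v(0.28)) ≈ (0.4058, -0.7869)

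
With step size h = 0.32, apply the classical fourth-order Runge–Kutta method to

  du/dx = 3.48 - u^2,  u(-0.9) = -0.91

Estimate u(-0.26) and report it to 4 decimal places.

RK4: k1 = f(x_n, u_n); k2 = f(x_n + h/2, u_n + (h/2)·k1); k3 = f(x_n + h/2, u_n + (h/2)·k2); k4 = f(x_n + h, u_n + h·k3); u_{n+1} = u_n + (h/6)·(k1 + 2k2 + 2k3 + k4).
x=-0.900000, u=-0.910000:
  k1 = f(-0.900000, -0.910000) = 2.651900
  k2 = f(-0.740000, -0.485696) = 3.244099
  k3 = f(-0.740000, -0.390944) = 3.327163
  k4 = f(-0.580000, 0.154692) = 3.456070
  u ← -0.910000 + (0.32/6)·(k1 + 2k2 + 2k3 + k4) = 0.116693
x=-0.580000, u=0.116693:
  k1 = f(-0.580000, 0.116693) = 3.466383
  k2 = f(-0.420000, 0.671314) = 3.029337
  k3 = f(-0.420000, 0.601387) = 3.118334
  k4 = f(-0.260000, 1.114560) = 2.237756
  u ← 0.116693 + (0.32/6)·(k1 + 2k2 + 2k3 + k4) = 1.076665
u(-0.26) ≈ 1.0767

1.0767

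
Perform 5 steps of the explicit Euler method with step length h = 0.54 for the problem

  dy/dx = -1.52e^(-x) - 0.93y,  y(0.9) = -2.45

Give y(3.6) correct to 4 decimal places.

-0.2188

Euler: y_{n+1} = y_n + h·f(x_n, y_n).
x=0.900000, y=-2.450000: f=1.660514 → y ← -2.450000 + 0.54·1.660514 = -1.553322
x=1.440000, y=-1.553322: f=1.084460 → y ← -1.553322 + 0.54·1.084460 = -0.967714
x=1.980000, y=-0.967714: f=0.690109 → y ← -0.967714 + 0.54·0.690109 = -0.595055
x=2.520000, y=-0.595055: f=0.431103 → y ← -0.595055 + 0.54·0.431103 = -0.362260
x=3.060000, y=-0.362260: f=0.265632 → y ← -0.362260 + 0.54·0.265632 = -0.218818
y(3.6) ≈ -0.2188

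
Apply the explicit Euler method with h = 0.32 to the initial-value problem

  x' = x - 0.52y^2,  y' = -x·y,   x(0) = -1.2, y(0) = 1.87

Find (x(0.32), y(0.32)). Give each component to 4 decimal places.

-2.1659, 2.5881

Euler on (x,y): x_{n+1} = x_n + h·x', y_{n+1} = y_n + h·y'.
0.000000: (-1.200000, 1.870000); f=(-3.018388, 2.244000) → (-2.165884, 2.588080)
(x(0.32), y(0.32)) ≈ (-2.1659, 2.5881)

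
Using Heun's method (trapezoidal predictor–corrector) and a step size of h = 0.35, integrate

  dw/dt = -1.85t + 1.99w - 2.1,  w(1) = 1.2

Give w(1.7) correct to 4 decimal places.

-1.6049

Heun: k1 = f(t_n, w_n); k2 = f(t_n + h, w_n + h·k1); w_{n+1} = w_n + (h/2)·(k1 + k2).
t=1.000000, w=1.200000:
  k1 = f(1.000000, 1.200000) = -1.562000
  k2 = f(1.350000, 0.653300) = -3.297433
  w ← 1.200000 + (0.35/2)·(-1.562000 + (-3.297433)) = 0.349599
t=1.350000, w=0.349599:
  k1 = f(1.350000, 0.349599) = -3.901798
  k2 = f(1.700000, -1.016030) = -7.266900
  w ← 0.349599 + (0.35/2)·(-3.901798 + (-7.266900)) = -1.604923
w(1.7) ≈ -1.6049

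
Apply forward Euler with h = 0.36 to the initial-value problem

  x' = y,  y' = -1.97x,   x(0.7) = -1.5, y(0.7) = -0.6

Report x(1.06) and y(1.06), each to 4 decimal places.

Euler on (x,y): x_{n+1} = x_n + h·x', y_{n+1} = y_n + h·y'.
0.700000: (-1.500000, -0.600000); f=(-0.600000, 2.955000) → (-1.716000, 0.463800)
(x(1.06), y(1.06)) ≈ (-1.7160, 0.4638)

-1.7160, 0.4638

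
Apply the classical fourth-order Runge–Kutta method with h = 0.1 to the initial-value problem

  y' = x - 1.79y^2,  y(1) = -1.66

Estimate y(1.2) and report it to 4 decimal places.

-3.4442

RK4: k1 = f(x_n, y_n); k2 = f(x_n + h/2, y_n + (h/2)·k1); k3 = f(x_n + h/2, y_n + (h/2)·k2); k4 = f(x_n + h, y_n + h·k3); y_{n+1} = y_n + (h/6)·(k1 + 2k2 + 2k3 + k4).
x=1.000000, y=-1.660000:
  k1 = f(1.000000, -1.660000) = -3.932524
  k2 = f(1.050000, -1.856626) = -5.120239
  k3 = f(1.050000, -1.916012) = -5.521272
  k4 = f(1.100000, -2.212127) = -7.659377
  y ← -1.660000 + (0.1/6)·(k1 + 2k2 + 2k3 + k4) = -2.207915
x=1.100000, y=-2.207915:
  k1 = f(1.100000, -2.207915) = -7.626054
  k2 = f(1.150000, -2.589218) = -10.850250
  k3 = f(1.150000, -2.750428) = -12.391088
  k4 = f(1.200000, -3.447024) = -20.068736
  y ← -2.207915 + (0.1/6)·(k1 + 2k2 + 2k3 + k4) = -3.444206
y(1.2) ≈ -3.4442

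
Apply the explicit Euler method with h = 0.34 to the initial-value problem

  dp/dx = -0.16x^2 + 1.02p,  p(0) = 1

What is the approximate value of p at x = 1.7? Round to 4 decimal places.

4.1933

Euler: p_{n+1} = p_n + h·f(x_n, p_n).
x=0.000000, p=1.000000: f=1.020000 → p ← 1.000000 + 0.34·1.020000 = 1.346800
x=0.340000, p=1.346800: f=1.355240 → p ← 1.346800 + 0.34·1.355240 = 1.807582
x=0.680000, p=1.807582: f=1.769749 → p ← 1.807582 + 0.34·1.769749 = 2.409296
x=1.020000, p=2.409296: f=2.291018 → p ← 2.409296 + 0.34·2.291018 = 3.188243
x=1.360000, p=3.188243: f=2.956071 → p ← 3.188243 + 0.34·2.956071 = 4.193307
p(1.7) ≈ 4.1933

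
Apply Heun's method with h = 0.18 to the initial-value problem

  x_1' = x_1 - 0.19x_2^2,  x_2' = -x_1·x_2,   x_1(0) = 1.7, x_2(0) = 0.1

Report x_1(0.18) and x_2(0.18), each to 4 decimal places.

Heun on (x_1,x_2): k1 = f(x_n, state_n); k2 = f(x_n + h, state_n + h·k1); state_{n+1} = state_n + (h/2)·(k1 + k2).
0.000000: (1.700000, 0.100000)
  k1 = (1.698100, -0.170000)
  predictor → (2.005658, 0.069400)
  k2 = (2.004743, -0.139193)
  → (2.033256, 0.072173)
(x_1(0.18), x_2(0.18)) ≈ (2.0333, 0.0722)

2.0333, 0.0722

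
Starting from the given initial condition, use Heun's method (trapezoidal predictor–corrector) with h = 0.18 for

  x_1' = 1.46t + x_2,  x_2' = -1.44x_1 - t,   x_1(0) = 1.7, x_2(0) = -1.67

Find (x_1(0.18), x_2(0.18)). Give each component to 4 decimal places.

Heun on (x_1,x_2): k1 = f(t_n, state_n); k2 = f(t_n + h, state_n + h·k1); state_{n+1} = state_n + (h/2)·(k1 + k2).
0.000000: (1.700000, -1.670000)
  k1 = (-1.670000, -2.448000)
  predictor → (1.399400, -2.110640)
  k2 = (-1.847840, -2.195136)
  → (1.383394, -2.087882)
(x_1(0.18), x_2(0.18)) ≈ (1.3834, -2.0879)

1.3834, -2.0879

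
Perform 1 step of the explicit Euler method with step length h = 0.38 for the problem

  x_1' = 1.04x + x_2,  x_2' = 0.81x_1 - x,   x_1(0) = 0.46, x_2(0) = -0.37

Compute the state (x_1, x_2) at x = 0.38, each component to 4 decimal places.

0.3194, -0.2284

Euler on (x_1,x_2): x_1_{n+1} = x_1_n + h·x_1', x_2_{n+1} = x_2_n + h·x_2'.
0.000000: (0.460000, -0.370000); f=(-0.370000, 0.372600) → (0.319400, -0.228412)
(x_1(0.38), x_2(0.38)) ≈ (0.3194, -0.2284)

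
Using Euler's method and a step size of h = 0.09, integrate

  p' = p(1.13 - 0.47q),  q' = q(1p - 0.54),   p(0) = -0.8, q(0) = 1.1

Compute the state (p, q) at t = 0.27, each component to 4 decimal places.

Euler on (p,q): p_{n+1} = p_n + h·p', q_{n+1} = q_n + h·q'.
0.000000: (-0.800000, 1.100000); f=(-0.490400, -1.474000) → (-0.844136, 0.967340)
0.090000: (-0.844136, 0.967340); f=(-0.570087, -1.338930) → (-0.895444, 0.846836)
0.180000: (-0.895444, 0.846836); f=(-0.655453, -1.215586) → (-0.954435, 0.737434)
(p(0.27), q(0.27)) ≈ (-0.9544, 0.7374)

-0.9544, 0.7374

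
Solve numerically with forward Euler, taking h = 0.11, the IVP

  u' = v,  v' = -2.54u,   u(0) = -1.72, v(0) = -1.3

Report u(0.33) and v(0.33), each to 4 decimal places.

Euler on (u,v): u_{n+1} = u_n + h·u', v_{n+1} = v_n + h·v'.
0.000000: (-1.720000, -1.300000); f=(-1.300000, 4.368800) → (-1.863000, -0.819432)
0.110000: (-1.863000, -0.819432); f=(-0.819432, 4.732020) → (-1.953138, -0.298910)
0.220000: (-1.953138, -0.298910); f=(-0.298910, 4.960969) → (-1.986018, 0.246797)
(u(0.33), v(0.33)) ≈ (-1.9860, 0.2468)

-1.9860, 0.2468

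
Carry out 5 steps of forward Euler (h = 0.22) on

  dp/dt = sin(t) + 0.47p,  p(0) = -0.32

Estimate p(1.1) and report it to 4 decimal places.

-0.0264

Euler: p_{n+1} = p_n + h·f(t_n, p_n).
t=0.000000, p=-0.320000: f=-0.150400 → p ← -0.320000 + 0.22·(-0.150400) = -0.353088
t=0.220000, p=-0.353088: f=0.052278 → p ← -0.353088 + 0.22·0.052278 = -0.341587
t=0.440000, p=-0.341587: f=0.265394 → p ← -0.341587 + 0.22·0.265394 = -0.283200
t=0.660000, p=-0.283200: f=0.480013 → p ← -0.283200 + 0.22·0.480013 = -0.177597
t=0.880000, p=-0.177597: f=0.687268 → p ← -0.177597 + 0.22·0.687268 = -0.026398
p(1.1) ≈ -0.0264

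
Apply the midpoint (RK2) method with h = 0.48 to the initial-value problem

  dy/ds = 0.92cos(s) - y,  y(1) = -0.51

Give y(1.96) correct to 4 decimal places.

-0.2263

Midpoint: k1 = f(s_n, y_n); k2 = f(s_n + h/2, y_n + (h/2)·k1); y_{n+1} = y_n + h·k2.
s=1.000000, y=-0.510000:
  k1 = f(1.000000, -0.510000) = 1.007078
  k2 = f(1.240000, -0.268301) = 0.567114
  y ← -0.510000 + 0.48·0.567114 = -0.237785
s=1.480000, y=-0.237785:
  k1 = f(1.480000, -0.237785) = 0.321203
  k2 = f(1.720000, -0.160697) = 0.023938
  y ← -0.237785 + 0.48·0.023938 = -0.226295
y(1.96) ≈ -0.2263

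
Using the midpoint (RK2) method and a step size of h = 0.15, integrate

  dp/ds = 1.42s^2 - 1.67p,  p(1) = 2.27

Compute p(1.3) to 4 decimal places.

Midpoint: k1 = f(s_n, p_n); k2 = f(s_n + h/2, p_n + (h/2)·k1); p_{n+1} = p_n + h·k2.
s=1.000000, p=2.270000:
  k1 = f(1.000000, 2.270000) = -2.370900
  k2 = f(1.075000, 2.092182) = -1.852957
  p ← 2.270000 + 0.15·(-1.852957) = 1.992056
s=1.150000, p=1.992056:
  k1 = f(1.150000, 1.992056) = -1.448784
  k2 = f(1.225000, 1.883398) = -1.014386
  p ← 1.992056 + 0.15·(-1.014386) = 1.839898
p(1.3) ≈ 1.8399

1.8399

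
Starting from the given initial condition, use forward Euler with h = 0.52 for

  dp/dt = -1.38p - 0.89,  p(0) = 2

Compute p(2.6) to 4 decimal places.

Euler: p_{n+1} = p_n + h·f(t_n, p_n).
t=0.000000, p=2.000000: f=-3.650000 → p ← 2.000000 + 0.52·(-3.650000) = 0.102000
t=0.520000, p=0.102000: f=-1.030760 → p ← 0.102000 + 0.52·(-1.030760) = -0.433995
t=1.040000, p=-0.433995: f=-0.291087 → p ← -0.433995 + 0.52·(-0.291087) = -0.585360
t=1.560000, p=-0.585360: f=-0.082203 → p ← -0.585360 + 0.52·(-0.082203) = -0.628106
t=2.080000, p=-0.628106: f=-0.023214 → p ← -0.628106 + 0.52·(-0.023214) = -0.640177
p(2.6) ≈ -0.6402

-0.6402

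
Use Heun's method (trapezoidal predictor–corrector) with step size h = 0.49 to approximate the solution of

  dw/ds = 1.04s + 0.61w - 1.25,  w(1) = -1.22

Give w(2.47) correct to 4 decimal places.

-1.9720

Heun: k1 = f(s_n, w_n); k2 = f(s_n + h, w_n + h·k1); w_{n+1} = w_n + (h/2)·(k1 + k2).
s=1.000000, w=-1.220000:
  k1 = f(1.000000, -1.220000) = -0.954200
  k2 = f(1.490000, -1.687558) = -0.729810
  w ← -1.220000 + (0.49/2)·(-0.954200 + (-0.729810)) = -1.632583
s=1.490000, w=-1.632583:
  k1 = f(1.490000, -1.632583) = -0.696275
  k2 = f(1.980000, -1.973757) = -0.394792
  w ← -1.632583 + (0.49/2)·(-0.696275 + (-0.394792)) = -1.899894
s=1.980000, w=-1.899894:
  k1 = f(1.980000, -1.899894) = -0.349735
  k2 = f(2.470000, -2.071264) = 0.055329
  w ← -1.899894 + (0.49/2)·(-0.349735 + 0.055329) = -1.972024
w(2.47) ≈ -1.9720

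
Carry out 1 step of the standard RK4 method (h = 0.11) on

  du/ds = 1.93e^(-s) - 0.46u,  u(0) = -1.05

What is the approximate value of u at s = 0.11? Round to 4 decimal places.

RK4: k1 = f(s_n, u_n); k2 = f(s_n + h/2, u_n + (h/2)·k1); k3 = f(s_n + h/2, u_n + (h/2)·k2); k4 = f(s_n + h, u_n + h·k3); u_{n+1} = u_n + (h/6)·(k1 + 2k2 + 2k3 + k4).
s=0.000000, u=-1.050000:
  k1 = f(0.000000, -1.050000) = 2.413000
  k2 = f(0.055000, -0.917285) = 2.248667
  k3 = f(0.055000, -0.926323) = 2.252825
  k4 = f(0.110000, -0.802189) = 2.097967
  u ← -1.050000 + (0.11/6)·(k1 + 2k2 + 2k3 + k4) = -0.802244
u(0.11) ≈ -0.8022

-0.8022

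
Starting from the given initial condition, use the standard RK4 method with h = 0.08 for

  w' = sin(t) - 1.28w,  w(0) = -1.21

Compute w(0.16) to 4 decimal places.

RK4: k1 = f(t_n, w_n); k2 = f(t_n + h/2, w_n + (h/2)·k1); k3 = f(t_n + h/2, w_n + (h/2)·k2); k4 = f(t_n + h, w_n + h·k3); w_{n+1} = w_n + (h/6)·(k1 + 2k2 + 2k3 + k4).
t=0.000000, w=-1.210000:
  k1 = f(0.000000, -1.210000) = 1.548800
  k2 = f(0.040000, -1.148048) = 1.509491
  k3 = f(0.040000, -1.149620) = 1.511503
  k4 = f(0.080000, -1.089080) = 1.473937
  w ← -1.210000 + (0.08/6)·(k1 + 2k2 + 2k3 + k4) = -1.089137
t=0.080000, w=-1.089137:
  k1 = f(0.080000, -1.089137) = 1.474010
  k2 = f(0.120000, -1.030177) = 1.438338
  k3 = f(0.120000, -1.031603) = 1.440165
  k4 = f(0.160000, -0.973924) = 1.405941
  w ← -1.089137 + (0.08/6)·(k1 + 2k2 + 2k3 + k4) = -0.973978
w(0.16) ≈ -0.9740

-0.9740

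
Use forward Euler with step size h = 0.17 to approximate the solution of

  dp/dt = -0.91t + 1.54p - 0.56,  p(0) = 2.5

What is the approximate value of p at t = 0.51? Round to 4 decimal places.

4.5697

Euler: p_{n+1} = p_n + h·f(t_n, p_n).
t=0.000000, p=2.500000: f=3.290000 → p ← 2.500000 + 0.17·3.290000 = 3.059300
t=0.170000, p=3.059300: f=3.996622 → p ← 3.059300 + 0.17·3.996622 = 3.738726
t=0.340000, p=3.738726: f=4.888238 → p ← 3.738726 + 0.17·4.888238 = 4.569726
p(0.51) ≈ 4.5697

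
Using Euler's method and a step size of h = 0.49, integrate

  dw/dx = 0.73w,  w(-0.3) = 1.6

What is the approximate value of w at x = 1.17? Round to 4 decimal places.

4.0043

Euler: w_{n+1} = w_n + h·f(x_n, w_n).
x=-0.300000, w=1.600000: f=1.168000 → w ← 1.600000 + 0.49·1.168000 = 2.172320
x=0.190000, w=2.172320: f=1.585794 → w ← 2.172320 + 0.49·1.585794 = 2.949359
x=0.680000, w=2.949359: f=2.153032 → w ← 2.949359 + 0.49·2.153032 = 4.004345
w(1.17) ≈ 4.0043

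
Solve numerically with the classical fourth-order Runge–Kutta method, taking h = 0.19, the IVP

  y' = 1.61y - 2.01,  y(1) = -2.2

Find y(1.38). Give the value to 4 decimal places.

RK4: k1 = f(t_n, y_n); k2 = f(t_n + h/2, y_n + (h/2)·k1); k3 = f(t_n + h/2, y_n + (h/2)·k2); k4 = f(t_n + h, y_n + h·k3); y_{n+1} = y_n + (h/6)·(k1 + 2k2 + 2k3 + k4).
t=1.000000, y=-2.200000:
  k1 = f(1.000000, -2.200000) = -5.552000
  k2 = f(1.095000, -2.727440) = -6.401178
  k3 = f(1.095000, -2.808112) = -6.531060
  k4 = f(1.190000, -3.440901) = -7.549851
  y ← -2.200000 + (0.19/6)·(k1 + 2k2 + 2k3 + k4) = -3.433934
t=1.190000, y=-3.433934:
  k1 = f(1.190000, -3.433934) = -7.538633
  k2 = f(1.285000, -4.150104) = -8.691667
  k3 = f(1.285000, -4.259642) = -8.868024
  k4 = f(1.380000, -5.118858) = -10.251362
  y ← -3.433934 + (0.19/6)·(k1 + 2k2 + 2k3 + k4) = -5.109397
y(1.38) ≈ -5.1094

-5.1094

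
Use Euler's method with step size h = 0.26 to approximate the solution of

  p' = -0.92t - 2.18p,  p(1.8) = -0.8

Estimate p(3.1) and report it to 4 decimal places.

-1.1182

Euler: p_{n+1} = p_n + h·f(t_n, p_n).
t=1.800000, p=-0.800000: f=0.088000 → p ← -0.800000 + 0.26·0.088000 = -0.777120
t=2.060000, p=-0.777120: f=-0.201078 → p ← -0.777120 + 0.26·(-0.201078) = -0.829400
t=2.320000, p=-0.829400: f=-0.326307 → p ← -0.829400 + 0.26·(-0.326307) = -0.914240
t=2.580000, p=-0.914240: f=-0.380556 → p ← -0.914240 + 0.26·(-0.380556) = -1.013185
t=2.840000, p=-1.013185: f=-0.404057 → p ← -1.013185 + 0.26·(-0.404057) = -1.118240
p(3.1) ≈ -1.1182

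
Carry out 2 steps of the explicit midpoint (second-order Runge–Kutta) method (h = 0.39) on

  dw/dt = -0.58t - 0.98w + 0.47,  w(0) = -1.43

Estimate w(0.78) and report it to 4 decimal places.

-0.5777

Midpoint: k1 = f(t_n, w_n); k2 = f(t_n + h/2, w_n + (h/2)·k1); w_{n+1} = w_n + h·k2.
t=0.000000, w=-1.430000:
  k1 = f(0.000000, -1.430000) = 1.871400
  k2 = f(0.195000, -1.065077) = 1.400675
  w ← -1.430000 + 0.39·1.400675 = -0.883737
t=0.390000, w=-0.883737:
  k1 = f(0.390000, -0.883737) = 1.109862
  k2 = f(0.585000, -0.667314) = 0.784667
  w ← -0.883737 + 0.39·0.784667 = -0.577716
w(0.78) ≈ -0.5777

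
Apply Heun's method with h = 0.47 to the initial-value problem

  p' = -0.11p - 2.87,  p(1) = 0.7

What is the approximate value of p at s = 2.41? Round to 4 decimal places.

-3.1474

Heun: k1 = f(s_n, p_n); k2 = f(s_n + h, p_n + h·k1); p_{n+1} = p_n + (h/2)·(k1 + k2).
s=1.000000, p=0.700000:
  k1 = f(1.000000, 0.700000) = -2.947000
  k2 = f(1.470000, -0.685090) = -2.794640
  p ← 0.700000 + (0.47/2)·(-2.947000 + (-2.794640)) = -0.649285
s=1.470000, p=-0.649285:
  k1 = f(1.470000, -0.649285) = -2.798579
  k2 = f(1.940000, -1.964617) = -2.653892
  p ← -0.649285 + (0.47/2)·(-2.798579 + (-2.653892)) = -1.930616
s=1.940000, p=-1.930616:
  k1 = f(1.940000, -1.930616) = -2.657632
  k2 = f(2.410000, -3.179703) = -2.520233
  p ← -1.930616 + (0.47/2)·(-2.657632 + (-2.520233)) = -3.147414
p(2.41) ≈ -3.1474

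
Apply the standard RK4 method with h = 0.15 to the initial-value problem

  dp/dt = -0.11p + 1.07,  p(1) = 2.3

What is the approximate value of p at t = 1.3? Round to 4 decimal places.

RK4: k1 = f(t_n, p_n); k2 = f(t_n + h/2, p_n + (h/2)·k1); k3 = f(t_n + h/2, p_n + (h/2)·k2); k4 = f(t_n + h, p_n + h·k3); p_{n+1} = p_n + (h/6)·(k1 + 2k2 + 2k3 + k4).
t=1.000000, p=2.300000:
  k1 = f(1.000000, 2.300000) = 0.817000
  k2 = f(1.075000, 2.361275) = 0.810260
  k3 = f(1.075000, 2.360769) = 0.810315
  k4 = f(1.150000, 2.421547) = 0.803630
  p ← 2.300000 + (0.15/6)·(k1 + 2k2 + 2k3 + k4) = 2.421545
t=1.150000, p=2.421545:
  k1 = f(1.150000, 2.421545) = 0.803630
  k2 = f(1.225000, 2.481817) = 0.797000
  k3 = f(1.225000, 2.481320) = 0.797055
  k4 = f(1.300000, 2.541103) = 0.790479
  p ← 2.421545 + (0.15/6)·(k1 + 2k2 + 2k3 + k4) = 2.541100
p(1.3) ≈ 2.5411

2.5411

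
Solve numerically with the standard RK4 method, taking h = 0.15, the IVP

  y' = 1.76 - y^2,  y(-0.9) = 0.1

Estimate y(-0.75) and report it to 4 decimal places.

RK4: k1 = f(x_n, y_n); k2 = f(x_n + h/2, y_n + (h/2)·k1); k3 = f(x_n + h/2, y_n + (h/2)·k2); k4 = f(x_n + h, y_n + h·k3); y_{n+1} = y_n + (h/6)·(k1 + 2k2 + 2k3 + k4).
x=-0.900000, y=0.100000:
  k1 = f(-0.900000, 0.100000) = 1.750000
  k2 = f(-0.825000, 0.231250) = 1.706523
  k3 = f(-0.825000, 0.227989) = 1.708021
  k4 = f(-0.750000, 0.356203) = 1.633119
  y ← 0.100000 + (0.15/6)·(k1 + 2k2 + 2k3 + k4) = 0.355305
y(-0.75) ≈ 0.3553

0.3553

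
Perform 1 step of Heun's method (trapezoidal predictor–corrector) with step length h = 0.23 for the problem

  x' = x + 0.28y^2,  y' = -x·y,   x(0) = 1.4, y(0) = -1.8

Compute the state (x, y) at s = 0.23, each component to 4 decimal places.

1.9353, -1.2392

Heun on (x,y): k1 = f(s_n, state_n); k2 = f(s_n + h, state_n + h·k1); state_{n+1} = state_n + (h/2)·(k1 + k2).
0.000000: (1.400000, -1.800000)
  k1 = (2.307200, 2.520000)
  predictor → (1.930656, -1.220400)
  k2 = (2.347681, 2.356173)
  → (1.935311, -1.239240)
(x(0.23), y(0.23)) ≈ (1.9353, -1.2392)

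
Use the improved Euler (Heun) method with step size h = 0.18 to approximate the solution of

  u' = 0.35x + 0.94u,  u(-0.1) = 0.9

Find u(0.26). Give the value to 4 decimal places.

1.2704

Heun: k1 = f(x_n, u_n); k2 = f(x_n + h, u_n + h·k1); u_{n+1} = u_n + (h/2)·(k1 + k2).
x=-0.100000, u=0.900000:
  k1 = f(-0.100000, 0.900000) = 0.811000
  k2 = f(0.080000, 1.045980) = 1.011221
  u ← 0.900000 + (0.18/2)·(0.811000 + 1.011221) = 1.064000
x=0.080000, u=1.064000:
  k1 = f(0.080000, 1.064000) = 1.028160
  k2 = f(0.260000, 1.249069) = 1.265125
  u ← 1.064000 + (0.18/2)·(1.028160 + 1.265125) = 1.270396
u(0.26) ≈ 1.2704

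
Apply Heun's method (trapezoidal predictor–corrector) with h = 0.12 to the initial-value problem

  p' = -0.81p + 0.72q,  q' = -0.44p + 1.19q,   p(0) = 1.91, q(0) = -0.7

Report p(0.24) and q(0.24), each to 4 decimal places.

Heun on (p,q): k1 = f(s_n, state_n); k2 = f(s_n + h, state_n + h·k1); state_{n+1} = state_n + (h/2)·(k1 + k2).
0.000000: (1.910000, -0.700000)
  k1 = (-2.051100, -1.673400)
  predictor → (1.663868, -0.900808)
  k2 = (-1.996315, -1.804063)
  → (1.667155, -0.908648)
0.120000: (1.667155, -0.908648)
  k1 = (-2.004622, -1.814839)
  predictor → (1.426600, -1.126429)
  k2 = (-1.966575, -1.968154)
  → (1.428883, -1.135627)
(p(0.24), q(0.24)) ≈ (1.4289, -1.1356)

1.4289, -1.1356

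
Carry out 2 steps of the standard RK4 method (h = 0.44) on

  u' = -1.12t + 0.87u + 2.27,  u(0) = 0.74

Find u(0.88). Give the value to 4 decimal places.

4.0229

RK4: k1 = f(t_n, u_n); k2 = f(t_n + h/2, u_n + (h/2)·k1); k3 = f(t_n + h/2, u_n + (h/2)·k2); k4 = f(t_n + h, u_n + h·k3); u_{n+1} = u_n + (h/6)·(k1 + 2k2 + 2k3 + k4).
t=0.000000, u=0.740000:
  k1 = f(0.000000, 0.740000) = 2.913800
  k2 = f(0.220000, 1.381036) = 3.225101
  k3 = f(0.220000, 1.449522) = 3.284684
  k4 = f(0.440000, 2.185261) = 3.678377
  u ← 0.740000 + (0.44/6)·(k1 + 2k2 + 2k3 + k4) = 2.178195
t=0.440000, u=2.178195:
  k1 = f(0.440000, 2.178195) = 3.672230
  k2 = f(0.660000, 2.986085) = 4.128694
  k3 = f(0.660000, 3.086508) = 4.216062
  k4 = f(0.880000, 4.033262) = 4.793338
  u ← 2.178195 + (0.44/6)·(k1 + 2k2 + 2k3 + k4) = 4.022901
u(0.88) ≈ 4.0229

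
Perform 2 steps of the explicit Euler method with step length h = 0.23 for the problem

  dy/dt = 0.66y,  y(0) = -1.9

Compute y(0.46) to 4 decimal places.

Euler: y_{n+1} = y_n + h·f(t_n, y_n).
t=0.000000, y=-1.900000: f=-1.254000 → y ← -1.900000 + 0.23·(-1.254000) = -2.188420
t=0.230000, y=-2.188420: f=-1.444357 → y ← -2.188420 + 0.23·(-1.444357) = -2.520622
y(0.46) ≈ -2.5206

-2.5206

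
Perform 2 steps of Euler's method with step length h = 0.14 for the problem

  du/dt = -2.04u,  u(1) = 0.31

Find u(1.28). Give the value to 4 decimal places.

Euler: u_{n+1} = u_n + h·f(t_n, u_n).
t=1.000000, u=0.310000: f=-0.632400 → u ← 0.310000 + 0.14·(-0.632400) = 0.221464
t=1.140000, u=0.221464: f=-0.451787 → u ← 0.221464 + 0.14·(-0.451787) = 0.158214
u(1.28) ≈ 0.1582

0.1582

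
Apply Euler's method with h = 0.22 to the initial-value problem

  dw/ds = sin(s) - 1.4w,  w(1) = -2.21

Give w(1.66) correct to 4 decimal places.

-0.2826

Euler: w_{n+1} = w_n + h·f(s_n, w_n).
s=1.000000, w=-2.210000: f=3.935471 → w ← -2.210000 + 0.22·3.935471 = -1.344196
s=1.220000, w=-1.344196: f=2.820974 → w ← -1.344196 + 0.22·2.820974 = -0.723582
s=1.440000, w=-0.723582: f=2.004473 → w ← -0.723582 + 0.22·2.004473 = -0.282598
w(1.66) ≈ -0.2826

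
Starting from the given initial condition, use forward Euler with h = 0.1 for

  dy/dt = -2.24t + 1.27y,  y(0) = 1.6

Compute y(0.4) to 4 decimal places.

Euler: y_{n+1} = y_n + h·f(t_n, y_n).
t=0.000000, y=1.600000: f=2.032000 → y ← 1.600000 + 0.1·2.032000 = 1.803200
t=0.100000, y=1.803200: f=2.066064 → y ← 1.803200 + 0.1·2.066064 = 2.009806
t=0.200000, y=2.009806: f=2.104454 → y ← 2.009806 + 0.1·2.104454 = 2.220252
t=0.300000, y=2.220252: f=2.147720 → y ← 2.220252 + 0.1·2.147720 = 2.435024
y(0.4) ≈ 2.4350

2.4350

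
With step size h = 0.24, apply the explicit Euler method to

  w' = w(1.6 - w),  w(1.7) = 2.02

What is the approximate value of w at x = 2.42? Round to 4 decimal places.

Euler: w_{n+1} = w_n + h·f(x_n, w_n).
x=1.700000, w=2.020000: f=-0.848400 → w ← 2.020000 + 0.24·(-0.848400) = 1.816384
x=1.940000, w=1.816384: f=-0.393036 → w ← 1.816384 + 0.24·(-0.393036) = 1.722055
x=2.180000, w=1.722055: f=-0.210186 → w ← 1.722055 + 0.24·(-0.210186) = 1.671611
w(2.42) ≈ 1.6716

1.6716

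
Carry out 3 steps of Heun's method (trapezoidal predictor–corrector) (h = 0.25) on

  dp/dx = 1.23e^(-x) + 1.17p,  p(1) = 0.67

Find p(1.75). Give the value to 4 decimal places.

Heun: k1 = f(x_n, p_n); k2 = f(x_n + h, p_n + h·k1); p_{n+1} = p_n + (h/2)·(k1 + k2).
x=1.000000, p=0.670000:
  k1 = f(1.000000, 0.670000) = 1.236392
  k2 = f(1.250000, 0.979098) = 1.497945
  p ← 0.670000 + (0.25/2)·(1.236392 + 1.497945) = 1.011792
x=1.250000, p=1.011792:
  k1 = f(1.250000, 1.011792) = 1.536198
  k2 = f(1.500000, 1.395842) = 1.907585
  p ← 1.011792 + (0.25/2)·(1.536198 + 1.907585) = 1.442265
x=1.500000, p=1.442265:
  k1 = f(1.500000, 1.442265) = 1.961900
  k2 = f(1.750000, 1.932740) = 2.475048
  p ← 1.442265 + (0.25/2)·(1.961900 + 2.475048) = 1.996883
p(1.75) ≈ 1.9969

1.9969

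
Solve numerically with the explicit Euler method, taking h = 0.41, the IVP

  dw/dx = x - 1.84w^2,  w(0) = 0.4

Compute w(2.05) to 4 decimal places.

0.9818

Euler: w_{n+1} = w_n + h·f(x_n, w_n).
x=0.000000, w=0.400000: f=-0.294400 → w ← 0.400000 + 0.41·(-0.294400) = 0.279296
x=0.410000, w=0.279296: f=0.266468 → w ← 0.279296 + 0.41·0.266468 = 0.388548
x=0.820000, w=0.388548: f=0.542216 → w ← 0.388548 + 0.41·0.542216 = 0.610857
x=1.230000, w=0.610857: f=0.543412 → w ← 0.610857 + 0.41·0.543412 = 0.833655
x=1.640000, w=0.833655: f=0.361234 → w ← 0.833655 + 0.41·0.361234 = 0.981761
w(2.05) ≈ 0.9818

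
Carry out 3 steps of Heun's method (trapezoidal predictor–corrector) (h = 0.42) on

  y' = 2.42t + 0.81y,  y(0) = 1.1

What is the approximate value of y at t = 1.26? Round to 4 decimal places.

Heun: k1 = f(t_n, y_n); k2 = f(t_n + h, y_n + h·k1); y_{n+1} = y_n + (h/2)·(k1 + k2).
t=0.000000, y=1.100000:
  k1 = f(0.000000, 1.100000) = 0.891000
  k2 = f(0.420000, 1.474220) = 2.210518
  y ← 1.100000 + (0.42/2)·(0.891000 + 2.210518) = 1.751319
t=0.420000, y=1.751319:
  k1 = f(0.420000, 1.751319) = 2.434968
  k2 = f(0.840000, 2.774005) = 4.279744
  y ← 1.751319 + (0.42/2)·(2.434968 + 4.279744) = 3.161408
t=0.840000, y=3.161408:
  k1 = f(0.840000, 3.161408) = 4.593541
  k2 = f(1.260000, 5.090696) = 7.172663
  y ← 3.161408 + (0.42/2)·(4.593541 + 7.172663) = 5.632311
y(1.26) ≈ 5.6323

5.6323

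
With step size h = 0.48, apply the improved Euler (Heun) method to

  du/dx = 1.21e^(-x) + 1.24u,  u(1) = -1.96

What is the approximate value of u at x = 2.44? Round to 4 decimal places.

Heun: k1 = f(x_n, u_n); k2 = f(x_n + h, u_n + h·k1); u_{n+1} = u_n + (h/2)·(k1 + k2).
x=1.000000, u=-1.960000:
  k1 = f(1.000000, -1.960000) = -1.985266
  k2 = f(1.480000, -2.912928) = -3.336589
  u ← -1.960000 + (0.48/2)·(-1.985266 + (-3.336589)) = -3.237245
x=1.480000, u=-3.237245:
  k1 = f(1.480000, -3.237245) = -3.738742
  k2 = f(1.960000, -5.031841) = -6.069045
  u ← -3.237245 + (0.48/2)·(-3.738742 + (-6.069045)) = -5.591114
x=1.960000, u=-5.591114:
  k1 = f(1.960000, -5.591114) = -6.762543
  k2 = f(2.440000, -8.837134) = -10.852582
  u ← -5.591114 + (0.48/2)·(-6.762543 + (-10.852582)) = -9.818744
u(2.44) ≈ -9.8187

-9.8187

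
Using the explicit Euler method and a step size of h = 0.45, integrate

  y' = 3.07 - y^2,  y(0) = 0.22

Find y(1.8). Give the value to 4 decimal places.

Euler: y_{n+1} = y_n + h·f(t_n, y_n).
t=0.000000, y=0.220000: f=3.021600 → y ← 0.220000 + 0.45·3.021600 = 1.579720
t=0.450000, y=1.579720: f=0.574485 → y ← 1.579720 + 0.45·0.574485 = 1.838238
t=0.900000, y=1.838238: f=-0.309119 → y ← 1.838238 + 0.45·(-0.309119) = 1.699134
t=1.350000, y=1.699134: f=0.182942 → y ← 1.699134 + 0.45·0.182942 = 1.781458
y(1.8) ≈ 1.7815

1.7815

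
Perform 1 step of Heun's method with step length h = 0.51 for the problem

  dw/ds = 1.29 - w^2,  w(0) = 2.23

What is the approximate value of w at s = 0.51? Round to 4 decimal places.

Heun: k1 = f(s_n, w_n); k2 = f(s_n + h, w_n + h·k1); w_{n+1} = w_n + (h/2)·(k1 + k2).
s=0.000000, w=2.230000:
  k1 = f(0.000000, 2.230000) = -3.682900
  k2 = f(0.510000, 0.351721) = 1.166292
  w ← 2.230000 + (0.51/2)·(-3.682900 + 1.166292) = 1.588265
w(0.51) ≈ 1.5883

1.5883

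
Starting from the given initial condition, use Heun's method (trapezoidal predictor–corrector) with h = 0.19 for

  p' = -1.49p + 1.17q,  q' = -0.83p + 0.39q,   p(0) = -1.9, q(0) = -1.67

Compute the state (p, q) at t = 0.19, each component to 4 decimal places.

-1.7374, -1.5007

Heun on (p,q): k1 = f(t_n, state_n); k2 = f(t_n + h, state_n + h·k1); state_{n+1} = state_n + (h/2)·(k1 + k2).
0.000000: (-1.900000, -1.670000)
  k1 = (0.877100, 0.925700)
  predictor → (-1.733351, -1.494117)
  k2 = (0.834576, 0.855976)
  → (-1.737391, -1.500741)
(p(0.19), q(0.19)) ≈ (-1.7374, -1.5007)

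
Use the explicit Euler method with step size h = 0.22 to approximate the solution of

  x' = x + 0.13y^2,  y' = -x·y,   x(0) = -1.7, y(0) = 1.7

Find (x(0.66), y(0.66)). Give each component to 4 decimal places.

Euler on (x,y): x_{n+1} = x_n + h·x', y_{n+1} = y_n + h·y'.
0.000000: (-1.700000, 1.700000); f=(-1.324300, 2.890000) → (-1.991346, 2.335800)
0.220000: (-1.991346, 2.335800); f=(-1.282071, 4.651386) → (-2.273402, 3.359105)
0.440000: (-2.273402, 3.359105); f=(-0.806535, 7.636595) → (-2.450839, 5.039156)
(x(0.66), y(0.66)) ≈ (-2.4508, 5.0392)

-2.4508, 5.0392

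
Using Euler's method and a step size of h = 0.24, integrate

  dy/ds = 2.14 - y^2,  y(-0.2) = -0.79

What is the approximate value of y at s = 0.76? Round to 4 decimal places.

0.9961

Euler: y_{n+1} = y_n + h·f(s_n, y_n).
s=-0.200000, y=-0.790000: f=1.515900 → y ← -0.790000 + 0.24·1.515900 = -0.426184
s=0.040000, y=-0.426184: f=1.958367 → y ← -0.426184 + 0.24·1.958367 = 0.043824
s=0.280000, y=0.043824: f=2.138079 → y ← 0.043824 + 0.24·2.138079 = 0.556963
s=0.520000, y=0.556963: f=1.829792 → y ← 0.556963 + 0.24·1.829792 = 0.996113
y(0.76) ≈ 0.9961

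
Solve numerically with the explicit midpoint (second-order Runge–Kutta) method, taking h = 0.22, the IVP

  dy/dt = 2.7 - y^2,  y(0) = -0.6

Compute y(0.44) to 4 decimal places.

Midpoint: k1 = f(t_n, y_n); k2 = f(t_n + h/2, y_n + (h/2)·k1); y_{n+1} = y_n + h·k2.
t=0.000000, y=-0.600000:
  k1 = f(0.000000, -0.600000) = 2.340000
  k2 = f(0.110000, -0.342600) = 2.582625
  y ← -0.600000 + 0.22·2.582625 = -0.031822
t=0.220000, y=-0.031822:
  k1 = f(0.220000, -0.031822) = 2.698987
  k2 = f(0.330000, 0.265066) = 2.629740
  y ← -0.031822 + 0.22·2.629740 = 0.546720
y(0.44) ≈ 0.5467

0.5467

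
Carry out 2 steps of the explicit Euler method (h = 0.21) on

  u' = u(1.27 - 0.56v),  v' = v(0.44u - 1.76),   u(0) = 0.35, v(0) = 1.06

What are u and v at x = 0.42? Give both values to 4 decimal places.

0.4733, 0.4688

Euler on (u,v): u_{n+1} = u_n + h·u', v_{n+1} = v_n + h·v'.
0.000000: (0.350000, 1.060000); f=(0.236740, -1.702360) → (0.399715, 0.702504)
0.210000: (0.399715, 0.702504); f=(0.350390, -1.112855) → (0.473297, 0.468805)
(u(0.42), v(0.42)) ≈ (0.4733, 0.4688)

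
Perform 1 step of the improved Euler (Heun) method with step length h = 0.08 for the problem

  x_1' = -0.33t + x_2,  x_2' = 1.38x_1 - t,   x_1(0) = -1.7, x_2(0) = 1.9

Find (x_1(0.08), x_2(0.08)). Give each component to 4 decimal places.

-1.5566, 1.7175

Heun on (x_1,x_2): k1 = f(t_n, state_n); k2 = f(t_n + h, state_n + h·k1); state_{n+1} = state_n + (h/2)·(k1 + k2).
0.000000: (-1.700000, 1.900000)
  k1 = (1.900000, -2.346000)
  predictor → (-1.548000, 1.712320)
  k2 = (1.685920, -2.216240)
  → (-1.556563, 1.717510)
(x_1(0.08), x_2(0.08)) ≈ (-1.5566, 1.7175)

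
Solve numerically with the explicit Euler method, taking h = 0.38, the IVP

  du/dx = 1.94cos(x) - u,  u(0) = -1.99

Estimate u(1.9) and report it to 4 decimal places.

Euler: u_{n+1} = u_n + h·f(x_n, u_n).
x=0.000000, u=-1.990000: f=3.930000 → u ← -1.990000 + 0.38·3.930000 = -0.496600
x=0.380000, u=-0.496600: f=2.298209 → u ← -0.496600 + 0.38·2.298209 = 0.376720
x=0.760000, u=0.376720: f=1.029462 → u ← 0.376720 + 0.38·1.029462 = 0.767915
x=1.140000, u=0.767915: f=0.042218 → u ← 0.767915 + 0.38·0.042218 = 0.783958
x=1.520000, u=0.783958: f=-0.685456 → u ← 0.783958 + 0.38·(-0.685456) = 0.523485
u(1.9) ≈ 0.5235

0.5235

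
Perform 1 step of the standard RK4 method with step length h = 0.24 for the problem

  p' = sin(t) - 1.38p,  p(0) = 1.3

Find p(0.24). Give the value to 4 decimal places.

RK4: k1 = f(t_n, p_n); k2 = f(t_n + h/2, p_n + (h/2)·k1); k3 = f(t_n + h/2, p_n + (h/2)·k2); k4 = f(t_n + h, p_n + h·k3); p_{n+1} = p_n + (h/6)·(k1 + 2k2 + 2k3 + k4).
t=0.000000, p=1.300000:
  k1 = f(0.000000, 1.300000) = -1.794000
  k2 = f(0.120000, 1.084720) = -1.377201
  k3 = f(0.120000, 1.134736) = -1.446223
  k4 = f(0.240000, 0.952906) = -1.077308
  p ← 1.300000 + (0.24/6)·(k1 + 2k2 + 2k3 + k4) = 0.959274
p(0.24) ≈ 0.9593

0.9593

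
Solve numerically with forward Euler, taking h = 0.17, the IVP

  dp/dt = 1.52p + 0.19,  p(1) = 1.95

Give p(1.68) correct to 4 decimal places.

5.0785

Euler: p_{n+1} = p_n + h·f(t_n, p_n).
t=1.000000, p=1.950000: f=3.154000 → p ← 1.950000 + 0.17·3.154000 = 2.486180
t=1.170000, p=2.486180: f=3.968994 → p ← 2.486180 + 0.17·3.968994 = 3.160909
t=1.340000, p=3.160909: f=4.994582 → p ← 3.160909 + 0.17·4.994582 = 4.009988
t=1.510000, p=4.009988: f=6.285181 → p ← 4.009988 + 0.17·6.285181 = 5.078469
p(1.68) ≈ 5.0785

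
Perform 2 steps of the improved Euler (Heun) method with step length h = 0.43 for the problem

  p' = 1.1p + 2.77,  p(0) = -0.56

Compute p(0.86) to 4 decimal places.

2.4004

Heun: k1 = f(x_n, p_n); k2 = f(x_n + h, p_n + h·k1); p_{n+1} = p_n + (h/2)·(k1 + k2).
x=0.000000, p=-0.560000:
  k1 = f(0.000000, -0.560000) = 2.154000
  k2 = f(0.430000, 0.366220) = 3.172842
  p ← -0.560000 + (0.43/2)·(2.154000 + 3.172842) = 0.585271
x=0.430000, p=0.585271:
  k1 = f(0.430000, 0.585271) = 3.413798
  k2 = f(0.860000, 2.053204) = 5.028525
  p ← 0.585271 + (0.43/2)·(3.413798 + 5.028525) = 2.400370
p(0.86) ≈ 2.4004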